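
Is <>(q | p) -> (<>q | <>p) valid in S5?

Tableau for the negation ~(<>(q | p) -> (<>q | <>p)):
1. ~(<>(q | p) -> (<>q | <>p)), u
2. <>(q | p), u
3. ~(<>q | <>p), u
4. ~<>q, u
5. ~<>p, u
6. ~q, u
7. ~p, u
8. q | p, v
9. ~q, v
10. ~p, v
11. p, v
Accessibility: uRu, uRv, vRu, vRv
Branch closes: p and ~p both at v.
Every branch of the negation's tableau closes; the branch above is one of them.

Valid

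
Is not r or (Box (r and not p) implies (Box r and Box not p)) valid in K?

Tableau for the negation not (not r or (Box (r and not p) implies (Box r and Box not p))):
1. not (not r or (Box (r and not p) implies (Box r and Box not p))), 0
2. r, 0   [neg-or-rule on 1]
3. not (Box (r and not p) implies (Box r and Box not p)), 0   [neg-or-rule on 1]
4. Box (r and not p), 0   [neg-implies-rule on 3]
5. not (Box r and Box not p), 0   [neg-implies-rule on 3]
6. not Box not p, 0   [neg-and-rule on 5 (branches; this branch)]
7. p, 1   [neg-Box-rule on 6: fresh world 1, 0R1]
8. r and not p, 1   [Box-rule on 4 via 0R1]
9. r, 1   [and-rule on 8]
10. not p, 1   [and-rule on 8]
Accessibility: 0R1
Branch closes: p and not p both at 1.
All branches of the negation close; one closing branch shown above.

Yes, valid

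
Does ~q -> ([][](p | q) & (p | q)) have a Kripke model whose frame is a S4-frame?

Satisfiable (open branch found)

1. ~q -> ([][](p | q) & (p | q)), w0
2. [][](p | q) & (p | q), w0
3. [][](p | q), w0
4. p | q, w0
5. [](p | q), w0
6. q, w0
Accessibility: w0Rw0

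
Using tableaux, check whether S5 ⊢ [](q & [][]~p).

Invalid (countermodel exists)

Tableau for the negation ~[](q & [][]~p):
1. ~[](q & [][]~p), 0
2. ~(q & [][]~p), 1   [~[]-rule on 1: fresh world 1, 0R1]
3. ~[][]~p, 1   [~&-rule on 2 (branches; this branch)]
4. ~[]~p, 2   [~[]-rule on 3: fresh world 2, 1R2]
5. p, 3   [~[]-rule on 4: fresh world 3, 2R3]
Accessibility: 0R0, 0R1, 0R2, 0R3, 1R0, 1R1, 1R2, 1R3, 2R0, 2R1, 2R2, 2R3, 3R0, 3R1, 3R2, 3R3
The negation has an open branch (countermodel exists).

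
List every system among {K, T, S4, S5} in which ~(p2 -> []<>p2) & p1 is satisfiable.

K, T, S4

S5-tableau for the formula:
1. ~(p2 -> []<>p2) & p1, u
2. ~(p2 -> []<>p2), u
3. p1, u
4. p2, u
5. ~[]<>p2, u
6. ~<>p2, v
7. ~p2, u
Accessibility: uRu, uRv, vRu, vRv
Branch closes: p2 and ~p2 both at u.
Every branch closes (one shown): unsatisfiable in S5.
S4-tableau for the formula:
1. ~(p2 -> []<>p2) & p1, u
2. ~(p2 -> []<>p2), u
3. p1, u
4. p2, u
5. ~[]<>p2, u
6. ~<>p2, v
7. ~p2, v
Accessibility: uRu, uRv, vRv
Complete open branch: satisfiable in S4, hence also in K, T (this S4-model is also a K-model and a T-model).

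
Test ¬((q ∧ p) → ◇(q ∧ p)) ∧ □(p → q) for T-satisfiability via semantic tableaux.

1. ¬((q ∧ p) → ◇(q ∧ p)) ∧ □(p → q), w0
2. ¬((q ∧ p) → ◇(q ∧ p)), w0
3. □(p → q), w0
4. q ∧ p, w0
5. ¬◇(q ∧ p), w0
6. q, w0
7. p, w0
8. p → q, w0
9. ¬(q ∧ p), w0
10. ¬p, w0
Accessibility: w0Rw0
Branch closes: p and ¬p both at w0.
Every branch closes; the branch above is one of them.

Unsatisfiable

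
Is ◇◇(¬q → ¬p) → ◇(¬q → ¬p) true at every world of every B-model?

No, not valid

Tableau for the negation ¬(◇◇(¬q → ¬p) → ◇(¬q → ¬p)):
1. ¬(◇◇(¬q → ¬p) → ◇(¬q → ¬p)), w0
2. ◇◇(¬q → ¬p), w0
3. ¬◇(¬q → ¬p), w0
4. ¬(¬q → ¬p), w0
5. ¬q, w0
6. p, w0
7. ◇(¬q → ¬p), w1
8. ¬(¬q → ¬p), w1
9. ¬q, w1
10. p, w1
11. ¬q → ¬p, w2
12. ¬p, w2
Accessibility: w0Rw0, w0Rw1, w1Rw0, w1Rw1, w1Rw2, w2Rw1, w2Rw2
The negation has an open branch (countermodel exists).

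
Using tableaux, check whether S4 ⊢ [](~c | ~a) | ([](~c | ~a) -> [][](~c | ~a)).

Valid in S4

Tableau for the negation ~([](~c | ~a) | ([](~c | ~a) -> [][](~c | ~a))):
1. ~([](~c | ~a) | ([](~c | ~a) -> [][](~c | ~a))), 0
2. ~[](~c | ~a), 0
3. ~([](~c | ~a) -> [][](~c | ~a)), 0
4. [](~c | ~a), 0
5. ~[][](~c | ~a), 0
6. ~c | ~a, 0
7. ~a, 0
8. ~(~c | ~a), 1
9. c, 1
10. a, 1
11. ~c | ~a, 1
12. ~a, 1
Accessibility: 0R0, 0R1, 1R1
Branch closes: a and ~a both at 1.
All branches of the negation close; one closing branch shown above.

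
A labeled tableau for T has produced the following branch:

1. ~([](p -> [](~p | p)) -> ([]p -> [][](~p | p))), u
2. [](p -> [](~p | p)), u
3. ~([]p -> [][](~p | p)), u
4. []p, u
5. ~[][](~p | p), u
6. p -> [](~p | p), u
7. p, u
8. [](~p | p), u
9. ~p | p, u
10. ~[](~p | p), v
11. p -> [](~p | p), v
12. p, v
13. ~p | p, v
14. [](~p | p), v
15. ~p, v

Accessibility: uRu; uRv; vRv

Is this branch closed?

Yes, closed

Both p and ~p appear at v.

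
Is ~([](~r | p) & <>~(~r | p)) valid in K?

Valid in K

Tableau for the negation [](~r | p) & <>~(~r | p):
1. [](~r | p) & <>~(~r | p), 0
2. [](~r | p), 0
3. <>~(~r | p), 0
4. ~(~r | p), 1
5. r, 1
6. ~p, 1
7. ~r | p, 1
8. p, 1
Accessibility: 0R1
Branch closes: p and ~p both at 1.
All branches of the negation close; one closing branch shown above.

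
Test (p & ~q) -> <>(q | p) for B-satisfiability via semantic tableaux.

1. (p & ~q) -> <>(q | p), 0
2. <>(q | p), 0   [->-rule on 1 (branches; this branch)]
3. q | p, 1   [<>-rule on 2: fresh world 1, 0R1]
4. p, 1   [|-rule on 3 (branches; this branch)]
Accessibility: 0R0, 0R1, 1R0, 1R1

Yes, satisfiable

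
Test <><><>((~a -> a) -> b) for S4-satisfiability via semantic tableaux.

1. <><><>((~a -> a) -> b), 0
2. <><>((~a -> a) -> b), 1
3. <>((~a -> a) -> b), 2
4. (~a -> a) -> b, 3
5. b, 3
Accessibility: 0R0, 0R1, 0R2, 0R3, 1R1, 1R2, 1R3, 2R2, 2R3, 3R3

Yes, satisfiable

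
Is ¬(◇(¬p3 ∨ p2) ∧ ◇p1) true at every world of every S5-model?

Not valid

Tableau for the negation ◇(¬p3 ∨ p2) ∧ ◇p1:
1. ◇(¬p3 ∨ p2) ∧ ◇p1, w0
2. ◇(¬p3 ∨ p2), w0
3. ◇p1, w0
4. ¬p3 ∨ p2, w1
5. p2, w1
6. p1, w2
Accessibility: w0Rw0, w0Rw1, w0Rw2, w1Rw0, w1Rw1, w1Rw2, w2Rw0, w2Rw1, w2Rw2
The negation has an open branch (countermodel exists).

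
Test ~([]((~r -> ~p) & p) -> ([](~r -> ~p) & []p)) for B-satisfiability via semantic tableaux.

1. ~([]((~r -> ~p) & p) -> ([](~r -> ~p) & []p)), u
2. []((~r -> ~p) & p), u   [~->-rule on 1]
3. ~([](~r -> ~p) & []p), u   [~->-rule on 1]
4. (~r -> ~p) & p, u   [[]-rule on 2 via uRu]
5. ~r -> ~p, u   [&-rule on 4]
6. p, u   [&-rule on 4]
7. ~[](~r -> ~p), u   [~&-rule on 3 (branches; this branch)]
8. r, u   [->-rule on 5 (branches; this branch)]
9. ~(~r -> ~p), v   [~[]-rule on 7: fresh world v, uRv]
10. ~r, v   [~->-rule on 9]
11. p, v   [~->-rule on 9]
12. (~r -> ~p) & p, v   [[]-rule on 2 via uRv]
13. ~r -> ~p, v   [&-rule on 12]
14. ~p, v   [->-rule on 13 (branches; this branch)]
Accessibility: uRu, uRv, vRu, vRv
Branch closes: p and ~p both at v.
All branches of the tableau close; one closing branch shown above.

No, unsatisfiable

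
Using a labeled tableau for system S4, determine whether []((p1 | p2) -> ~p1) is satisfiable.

1. []((p1 | p2) -> ~p1), u
2. (p1 | p2) -> ~p1, u
3. ~p1, u
Accessibility: uRu

Yes, satisfiable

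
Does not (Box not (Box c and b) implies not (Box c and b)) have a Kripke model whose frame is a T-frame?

Unsatisfiable (every branch closes)

1. not (Box not (Box c and b) implies not (Box c and b)), 0
2. Box not (Box c and b), 0
3. Box c and b, 0
4. Box c, 0
5. b, 0
6. not (Box c and b), 0
7. c, 0
8. not Box c, 0
9. not c, 1
10. not (Box c and b), 1
11. c, 1
Accessibility: 0R0, 0R1, 1R1
Branch closes: c and not c both at 1.
All branches of the tableau close; one closing branch shown above.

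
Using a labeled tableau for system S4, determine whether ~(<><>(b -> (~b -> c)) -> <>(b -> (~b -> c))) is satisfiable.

Unsatisfiable (every branch closes)

1. ~(<><>(b -> (~b -> c)) -> <>(b -> (~b -> c))), u
2. <><>(b -> (~b -> c)), u
3. ~<>(b -> (~b -> c)), u
4. ~(b -> (~b -> c)), u
5. b, u
6. ~(~b -> c), u
7. ~b, u
8. ~c, u
Accessibility: uRu
Branch closes: b and ~b both at u.
Every branch closes; the branch above is one of them.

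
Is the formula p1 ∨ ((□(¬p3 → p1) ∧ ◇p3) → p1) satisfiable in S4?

Satisfiable

1. p1 ∨ ((□(¬p3 → p1) ∧ ◇p3) → p1), w0
2. (□(¬p3 → p1) ∧ ◇p3) → p1, w0   [∨-rule on 1 (branches; this branch)]
3. p1, w0   [→-rule on 2 (branches; this branch)]
Accessibility: w0Rw0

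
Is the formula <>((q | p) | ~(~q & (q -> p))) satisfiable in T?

1. <>((q | p) | ~(~q & (q -> p))), u
2. (q | p) | ~(~q & (q -> p)), v   [<>-rule on 1: fresh world v, uRv]
3. ~(~q & (q -> p)), v   [|-rule on 2 (branches; this branch)]
4. ~(q -> p), v   [~&-rule on 3 (branches; this branch)]
5. q, v   [~->-rule on 4]
6. ~p, v   [~->-rule on 4]
Accessibility: uRu, uRv, vRv

Yes, satisfiable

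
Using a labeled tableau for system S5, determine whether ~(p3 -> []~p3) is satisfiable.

1. ~(p3 -> []~p3), w0
2. p3, w0
3. ~[]~p3, w0
4. p3, w1
Accessibility: w0Rw0, w0Rw1, w1Rw0, w1Rw1

Yes, satisfiable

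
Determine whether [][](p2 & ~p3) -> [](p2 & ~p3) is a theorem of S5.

Tableau for the negation ~([][](p2 & ~p3) -> [](p2 & ~p3)):
1. ~([][](p2 & ~p3) -> [](p2 & ~p3)), w0
2. [][](p2 & ~p3), w0   [~->-rule on 1]
3. ~[](p2 & ~p3), w0   [~->-rule on 1]
4. [](p2 & ~p3), w0   [[]-rule on 2 via w0Rw0]
5. p2 & ~p3, w0   [[]-rule on 4 via w0Rw0]
6. p2, w0   [&-rule on 5]
7. ~p3, w0   [&-rule on 5]
8. ~(p2 & ~p3), w1   [~[]-rule on 3: fresh world w1, w0Rw1]
9. [](p2 & ~p3), w1   [[]-rule on 2 via w0Rw1]
10. p2 & ~p3, w1   [[]-rule on 4 via w0Rw1]
11. p2, w1   [&-rule on 10]
12. ~p3, w1   [&-rule on 10]
13. p3, w1   [~&-rule on 8 (branches; this branch)]
Accessibility: w0Rw0, w0Rw1, w1Rw0, w1Rw1
Branch closes: p3 and ~p3 both at w1.
All branches of the negation close; one closing branch shown above.

Valid in S5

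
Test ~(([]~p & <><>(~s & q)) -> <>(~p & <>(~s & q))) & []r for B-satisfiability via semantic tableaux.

1. ~(([]~p & <><>(~s & q)) -> <>(~p & <>(~s & q))) & []r, 0
2. ~(([]~p & <><>(~s & q)) -> <>(~p & <>(~s & q))), 0
3. []r, 0
4. []~p & <><>(~s & q), 0
5. ~<>(~p & <>(~s & q)), 0
6. []~p, 0
7. <><>(~s & q), 0
8. r, 0
9. ~(~p & <>(~s & q)), 0
10. ~p, 0
11. ~<>(~s & q), 0
12. ~(~s & q), 0
13. ~q, 0
14. <>(~s & q), 1
15. r, 1
16. ~(~p & <>(~s & q)), 1
17. ~p, 1
18. ~(~s & q), 1
19. ~<>(~s & q), 1
20. ~q, 1
21. ~s & q, 2
22. ~s, 2
23. q, 2
24. ~(~s & q), 2
25. ~q, 2
Accessibility: 0R0, 0R1, 1R0, 1R1, 1R2, 2R1, 2R2
Branch closes: q and ~q both at 2.
Every branch closes; the branch above is one of them.

Unsatisfiable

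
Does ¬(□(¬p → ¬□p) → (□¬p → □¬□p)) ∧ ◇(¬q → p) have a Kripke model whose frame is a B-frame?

Unsatisfiable (every branch closes)

1. ¬(□(¬p → ¬□p) → (□¬p → □¬□p)) ∧ ◇(¬q → p), u
2. ¬(□(¬p → ¬□p) → (□¬p → □¬□p)), u   [∧-rule on 1]
3. ◇(¬q → p), u   [∧-rule on 1]
4. □(¬p → ¬□p), u   [¬→-rule on 2]
5. ¬(□¬p → □¬□p), u   [¬→-rule on 2]
6. □¬p, u   [¬→-rule on 5]
7. ¬□¬□p, u   [¬→-rule on 5]
8. ¬p → ¬□p, u   [□-rule on 4 via uRu]
9. ¬p, u   [□-rule on 6 via uRu]
10. ¬□p, u   [→-rule on 8 (branches; this branch)]
11. ¬q → p, v   [◇-rule on 3: fresh world v, uRv]
12. ¬p → ¬□p, v   [□-rule on 4 via uRv]
13. ¬p, v   [□-rule on 6 via uRv]
14. q, v   [→-rule on 11 (branches; this branch)]
15. ¬□p, v   [→-rule on 12 (branches; this branch)]
16. □p, w   [¬□-rule on 7: fresh world w, uRw]
17. ¬p → ¬□p, w   [□-rule on 4 via uRw]
18. ¬p, w   [□-rule on 6 via uRw]
19. p, u   [□-rule on 16 via wRu]
Accessibility: uRu, uRv, uRw, vRu, vRv, wRu, wRw
Branch closes: p and ¬p both at u.
All branches of the tableau close; one closing branch shown above.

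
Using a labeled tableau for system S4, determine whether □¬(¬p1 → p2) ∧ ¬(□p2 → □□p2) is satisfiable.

1. □¬(¬p1 → p2) ∧ ¬(□p2 → □□p2), w0
2. □¬(¬p1 → p2), w0
3. ¬(□p2 → □□p2), w0
4. □p2, w0
5. ¬□□p2, w0
6. ¬(¬p1 → p2), w0
7. ¬p1, w0
8. ¬p2, w0
9. p2, w0
Accessibility: w0Rw0
Branch closes: p2 and ¬p2 both at w0.
All branches of the tableau close; one closing branch shown above.

No, unsatisfiable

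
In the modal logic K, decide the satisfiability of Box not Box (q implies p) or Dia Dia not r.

1. Box not Box (q implies p) or Dia Dia not r, w0
2. Dia Dia not r, w0
3. Dia not r, w1
4. not r, w2
Accessibility: w0Rw1, w1Rw2

Satisfiable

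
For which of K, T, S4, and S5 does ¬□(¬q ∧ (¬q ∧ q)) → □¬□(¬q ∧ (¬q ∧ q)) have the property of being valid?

T-tableau for the negation ¬(¬□(¬q ∧ (¬q ∧ q)) → □¬□(¬q ∧ (¬q ∧ q))):
1. ¬(¬□(¬q ∧ (¬q ∧ q)) → □¬□(¬q ∧ (¬q ∧ q))), 0
2. ¬□(¬q ∧ (¬q ∧ q)), 0
3. ¬□¬□(¬q ∧ (¬q ∧ q)), 0
4. ¬(¬q ∧ (¬q ∧ q)), 1
5. ¬(¬q ∧ q), 1
6. ¬q, 1
7. □(¬q ∧ (¬q ∧ q)), 2
8. ¬q ∧ (¬q ∧ q), 2
9. ¬q, 2
10. ¬q ∧ q, 2
11. q, 2
Accessibility: 0R0, 0R1, 0R2, 1R1, 2R2
Branch closes: q and ¬q both at 2.
Every branch closes (one shown): valid in T, hence also in S4, S5 (every theorem of T is a theorem of S4 and S5).
K-tableau for the negation ¬(¬□(¬q ∧ (¬q ∧ q)) → □¬□(¬q ∧ (¬q ∧ q))):
1. ¬(¬□(¬q ∧ (¬q ∧ q)) → □¬□(¬q ∧ (¬q ∧ q))), 0
2. ¬□(¬q ∧ (¬q ∧ q)), 0
3. ¬□¬□(¬q ∧ (¬q ∧ q)), 0
4. ¬(¬q ∧ (¬q ∧ q)), 1
5. ¬(¬q ∧ q), 1
6. ¬q, 1
7. □(¬q ∧ (¬q ∧ q)), 2
Accessibility: 0R1, 0R2
Complete open branch: countermodel on a K-frame, so not valid in K.

T, S4, S5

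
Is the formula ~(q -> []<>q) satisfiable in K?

1. ~(q -> []<>q), 0
2. q, 0
3. ~[]<>q, 0
4. ~<>q, 1
Accessibility: 0R1

Satisfiable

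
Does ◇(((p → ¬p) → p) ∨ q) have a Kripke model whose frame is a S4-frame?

Yes, satisfiable

1. ◇(((p → ¬p) → p) ∨ q), u
2. ((p → ¬p) → p) ∨ q, v
3. q, v
Accessibility: uRu, uRv, vRv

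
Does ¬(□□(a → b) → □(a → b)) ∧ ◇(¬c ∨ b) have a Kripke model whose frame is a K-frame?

Yes, satisfiable

1. ¬(□□(a → b) → □(a → b)) ∧ ◇(¬c ∨ b), u
2. ¬(□□(a → b) → □(a → b)), u   [∧-rule on 1]
3. ◇(¬c ∨ b), u   [∧-rule on 1]
4. □□(a → b), u   [¬→-rule on 2]
5. ¬□(a → b), u   [¬→-rule on 2]
6. ¬c ∨ b, v   [◇-rule on 3: fresh world v, uRv]
7. □(a → b), v   [□-rule on 4 via uRv]
8. b, v   [∨-rule on 6 (branches; this branch)]
9. ¬(a → b), w   [¬□-rule on 5: fresh world w, uRw]
10. a, w   [¬→-rule on 9]
11. ¬b, w   [¬→-rule on 9]
12. □(a → b), w   [□-rule on 4 via uRw]
Accessibility: uRv, uRw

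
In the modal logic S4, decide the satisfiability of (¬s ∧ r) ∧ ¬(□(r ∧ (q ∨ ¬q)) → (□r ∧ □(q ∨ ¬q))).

Unsatisfiable

1. (¬s ∧ r) ∧ ¬(□(r ∧ (q ∨ ¬q)) → (□r ∧ □(q ∨ ¬q))), u
2. ¬s ∧ r, u   [∧-rule on 1]
3. ¬(□(r ∧ (q ∨ ¬q)) → (□r ∧ □(q ∨ ¬q))), u   [∧-rule on 1]
4. ¬s, u   [∧-rule on 2]
5. r, u   [∧-rule on 2]
6. □(r ∧ (q ∨ ¬q)), u   [¬→-rule on 3]
7. ¬(□r ∧ □(q ∨ ¬q)), u   [¬→-rule on 3]
8. r ∧ (q ∨ ¬q), u   [□-rule on 6 via uRu]
9. q ∨ ¬q, u   [∧-rule on 8]
10. ¬□r, u   [¬∧-rule on 7 (branches; this branch)]
11. ¬q, u   [∨-rule on 9 (branches; this branch)]
12. ¬r, v   [¬□-rule on 10: fresh world v, uRv]
13. r ∧ (q ∨ ¬q), v   [□-rule on 6 via uRv]
14. r, v   [∧-rule on 13]
15. q ∨ ¬q, v   [∧-rule on 13]
Accessibility: uRu, uRv, vRv
Branch closes: r and ¬r both at v.
Every branch closes; the branch above is one of them.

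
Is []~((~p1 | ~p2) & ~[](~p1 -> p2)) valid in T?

Invalid (countermodel exists)

Tableau for the negation ~[]~((~p1 | ~p2) & ~[](~p1 -> p2)):
1. ~[]~((~p1 | ~p2) & ~[](~p1 -> p2)), 0
2. (~p1 | ~p2) & ~[](~p1 -> p2), 1
3. ~p1 | ~p2, 1
4. ~[](~p1 -> p2), 1
5. ~p2, 1
6. ~(~p1 -> p2), 2
7. ~p1, 2
8. ~p2, 2
Accessibility: 0R0, 0R1, 1R1, 1R2, 2R2
The negation has an open branch (countermodel exists).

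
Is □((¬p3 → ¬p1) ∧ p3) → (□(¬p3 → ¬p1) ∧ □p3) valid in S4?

Tableau for the negation ¬(□((¬p3 → ¬p1) ∧ p3) → (□(¬p3 → ¬p1) ∧ □p3)):
1. ¬(□((¬p3 → ¬p1) ∧ p3) → (□(¬p3 → ¬p1) ∧ □p3)), u
2. □((¬p3 → ¬p1) ∧ p3), u   [¬→-rule on 1]
3. ¬(□(¬p3 → ¬p1) ∧ □p3), u   [¬→-rule on 1]
4. (¬p3 → ¬p1) ∧ p3, u   [□-rule on 2 via uRu]
5. ¬p3 → ¬p1, u   [∧-rule on 4]
6. p3, u   [∧-rule on 4]
7. ¬□(¬p3 → ¬p1), u   [¬∧-rule on 3 (branches; this branch)]
8. ¬p1, u   [→-rule on 5 (branches; this branch)]
9. ¬(¬p3 → ¬p1), v   [¬□-rule on 7: fresh world v, uRv]
10. ¬p3, v   [¬→-rule on 9]
11. p1, v   [¬→-rule on 9]
12. (¬p3 → ¬p1) ∧ p3, v   [□-rule on 2 via uRv]
13. ¬p3 → ¬p1, v   [∧-rule on 12]
14. p3, v   [∧-rule on 12]
Accessibility: uRu, uRv, vRv
Branch closes: p3 and ¬p3 both at v.
Every branch of the negation's tableau closes; the branch above is one of them.

Yes, valid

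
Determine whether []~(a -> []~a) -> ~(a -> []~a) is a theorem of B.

Tableau for the negation ~([]~(a -> []~a) -> ~(a -> []~a)):
1. ~([]~(a -> []~a) -> ~(a -> []~a)), u
2. []~(a -> []~a), u
3. a -> []~a, u
4. ~(a -> []~a), u
5. a, u
6. ~[]~a, u
7. []~a, u
8. ~a, u
Accessibility: uRu
Branch closes: a and ~a both at u.
Every branch of the negation's tableau closes; the branch above is one of them.

Valid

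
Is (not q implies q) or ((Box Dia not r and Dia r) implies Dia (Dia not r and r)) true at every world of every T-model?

Yes, valid

Tableau for the negation not ((not q implies q) or ((Box Dia not r and Dia r) implies Dia (Dia not r and r))):
1. not ((not q implies q) or ((Box Dia not r and Dia r) implies Dia (Dia not r and r))), u
2. not (not q implies q), u
3. not ((Box Dia not r and Dia r) implies Dia (Dia not r and r)), u
4. not q, u
5. Box Dia not r and Dia r, u
6. not Dia (Dia not r and r), u
7. Box Dia not r, u
8. Dia r, u
9. not (Dia not r and r), u
10. Dia not r, u
11. not r, u
12. r, v
13. not (Dia not r and r), v
14. Dia not r, v
15. not Dia not r, v
16. not r, w
17. not (Dia not r and r), w
18. Dia not r, w
19. not r, x
20. r, x
Accessibility: uRu, uRv, uRw, vRv, vRx, wRw, xRx
Branch closes: r and not r both at x.
All branches of the negation close; one closing branch shown above.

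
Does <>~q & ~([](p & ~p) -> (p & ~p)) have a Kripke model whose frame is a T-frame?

1. <>~q & ~([](p & ~p) -> (p & ~p)), w0
2. <>~q, w0
3. ~([](p & ~p) -> (p & ~p)), w0
4. [](p & ~p), w0
5. ~(p & ~p), w0
6. p & ~p, w0
7. p, w0
8. ~p, w0
Accessibility: w0Rw0
Branch closes: p and ~p both at w0.
(One branch shown.) All branches close.

No, unsatisfiable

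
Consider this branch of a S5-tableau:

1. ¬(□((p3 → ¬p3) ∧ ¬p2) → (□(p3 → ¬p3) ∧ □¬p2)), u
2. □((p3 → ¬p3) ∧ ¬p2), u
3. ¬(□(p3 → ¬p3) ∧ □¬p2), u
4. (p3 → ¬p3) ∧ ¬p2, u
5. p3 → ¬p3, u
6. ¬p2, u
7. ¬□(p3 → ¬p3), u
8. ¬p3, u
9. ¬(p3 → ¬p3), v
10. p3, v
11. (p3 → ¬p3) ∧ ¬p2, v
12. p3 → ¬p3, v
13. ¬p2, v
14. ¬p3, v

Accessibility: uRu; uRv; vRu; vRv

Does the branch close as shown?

Closed

Both p3 and ¬p3 appear at v.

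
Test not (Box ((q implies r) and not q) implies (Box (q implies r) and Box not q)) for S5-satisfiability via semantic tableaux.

1. not (Box ((q implies r) and not q) implies (Box (q implies r) and Box not q)), w0
2. Box ((q implies r) and not q), w0
3. not (Box (q implies r) and Box not q), w0
4. (q implies r) and not q, w0
5. q implies r, w0
6. not q, w0
7. not Box (q implies r), w0
8. r, w0
9. not (q implies r), w1
10. q, w1
11. not r, w1
12. (q implies r) and not q, w1
13. q implies r, w1
14. not q, w1
Accessibility: w0Rw0, w0Rw1, w1Rw0, w1Rw1
Branch closes: q and not q both at w1.
(One branch shown.) All branches close.

No, unsatisfiable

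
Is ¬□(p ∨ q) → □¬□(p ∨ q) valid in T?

No, not valid

Tableau for the negation ¬(¬□(p ∨ q) → □¬□(p ∨ q)):
1. ¬(¬□(p ∨ q) → □¬□(p ∨ q)), w0
2. ¬□(p ∨ q), w0   [¬→-rule on 1]
3. ¬□¬□(p ∨ q), w0   [¬→-rule on 1]
4. ¬(p ∨ q), w1   [¬□-rule on 2: fresh world w1, w0Rw1]
5. ¬p, w1   [¬∨-rule on 4]
6. ¬q, w1   [¬∨-rule on 4]
7. □(p ∨ q), w2   [¬□-rule on 3: fresh world w2, w0Rw2]
8. p ∨ q, w2   [□-rule on 7 via w2Rw2]
9. q, w2   [∨-rule on 8 (branches; this branch)]
Accessibility: w0Rw0, w0Rw1, w0Rw2, w1Rw1, w2Rw2
The negation has an open branch (countermodel exists).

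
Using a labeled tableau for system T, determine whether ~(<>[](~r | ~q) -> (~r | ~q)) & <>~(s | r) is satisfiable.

1. ~(<>[](~r | ~q) -> (~r | ~q)) & <>~(s | r), w0
2. ~(<>[](~r | ~q) -> (~r | ~q)), w0
3. <>~(s | r), w0
4. <>[](~r | ~q), w0
5. ~(~r | ~q), w0
6. r, w0
7. q, w0
8. ~(s | r), w1
9. ~s, w1
10. ~r, w1
11. [](~r | ~q), w2
12. ~r | ~q, w2
13. ~q, w2
Accessibility: w0Rw0, w0Rw1, w0Rw2, w1Rw1, w2Rw2

Satisfiable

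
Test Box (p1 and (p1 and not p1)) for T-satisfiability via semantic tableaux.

Unsatisfiable (every branch closes)

1. Box (p1 and (p1 and not p1)), w0
2. p1 and (p1 and not p1), w0
3. p1, w0
4. p1 and not p1, w0
5. not p1, w0
Accessibility: w0Rw0
Branch closes: p1 and not p1 both at w0.
Every branch closes; the branch above is one of them.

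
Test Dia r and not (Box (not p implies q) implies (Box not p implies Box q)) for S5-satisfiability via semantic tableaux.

1. Dia r and not (Box (not p implies q) implies (Box not p implies Box q)), u
2. Dia r, u   [and-rule on 1]
3. not (Box (not p implies q) implies (Box not p implies Box q)), u   [and-rule on 1]
4. Box (not p implies q), u   [neg-implies-rule on 3]
5. not (Box not p implies Box q), u   [neg-implies-rule on 3]
6. Box not p, u   [neg-implies-rule on 5]
7. not Box q, u   [neg-implies-rule on 5]
8. not p implies q, u   [Box-rule on 4 via uRu]
9. not p, u   [Box-rule on 6 via uRu]
10. q, u   [implies-rule on 8 (branches; this branch)]
11. r, v   [Dia-rule on 2: fresh world v, uRv]
12. not p implies q, v   [Box-rule on 4 via uRv]
13. not p, v   [Box-rule on 6 via uRv]
14. q, v   [implies-rule on 12 (branches; this branch)]
15. not q, w   [neg-Box-rule on 7: fresh world w, uRw]
16. not p implies q, w   [Box-rule on 4 via uRw]
17. not p, w   [Box-rule on 6 via uRw]
18. q, w   [implies-rule on 16 (branches; this branch)]
Accessibility: uRu, uRv, uRw, vRu, vRv, vRw, wRu, wRv, wRw
Branch closes: q and not q both at w.
Every branch closes; the branch above is one of them.

Unsatisfiable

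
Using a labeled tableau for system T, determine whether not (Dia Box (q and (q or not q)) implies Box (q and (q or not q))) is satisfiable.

1. not (Dia Box (q and (q or not q)) implies Box (q and (q or not q))), w0
2. Dia Box (q and (q or not q)), w0
3. not Box (q and (q or not q)), w0
4. Box (q and (q or not q)), w1
5. q and (q or not q), w1
6. q, w1
7. q or not q, w1
8. not (q and (q or not q)), w2
9. not q, w2
Accessibility: w0Rw0, w0Rw1, w0Rw2, w1Rw1, w2Rw2

Satisfiable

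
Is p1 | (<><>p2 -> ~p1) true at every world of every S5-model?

Valid in S5

Tableau for the negation ~(p1 | (<><>p2 -> ~p1)):
1. ~(p1 | (<><>p2 -> ~p1)), w0
2. ~p1, w0
3. ~(<><>p2 -> ~p1), w0
4. <><>p2, w0
5. p1, w0
Accessibility: w0Rw0
Branch closes: p1 and ~p1 both at w0.
All branches of the negation close; one closing branch shown above.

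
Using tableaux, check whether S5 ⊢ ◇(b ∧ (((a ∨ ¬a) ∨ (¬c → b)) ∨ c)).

Tableau for the negation ¬◇(b ∧ (((a ∨ ¬a) ∨ (¬c → b)) ∨ c)):
1. ¬◇(b ∧ (((a ∨ ¬a) ∨ (¬c → b)) ∨ c)), w0
2. ¬(b ∧ (((a ∨ ¬a) ∨ (¬c → b)) ∨ c)), w0   [¬◇-rule on 1 via w0Rw0]
3. ¬b, w0   [¬∧-rule on 2 (branches; this branch)]
Accessibility: w0Rw0
The negation has an open branch (countermodel exists).

No, not valid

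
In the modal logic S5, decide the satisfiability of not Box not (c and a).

1. not Box not (c and a), u
2. c and a, v
3. c, v
4. a, v
Accessibility: uRu, uRv, vRu, vRv

Yes, satisfiable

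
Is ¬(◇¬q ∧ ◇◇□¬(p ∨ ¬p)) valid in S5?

Tableau for the negation ◇¬q ∧ ◇◇□¬(p ∨ ¬p):
1. ◇¬q ∧ ◇◇□¬(p ∨ ¬p), 0
2. ◇¬q, 0   [∧-rule on 1]
3. ◇◇□¬(p ∨ ¬p), 0   [∧-rule on 1]
4. ¬q, 1   [◇-rule on 2: fresh world 1, 0R1]
5. ◇□¬(p ∨ ¬p), 2   [◇-rule on 3: fresh world 2, 0R2]
6. □¬(p ∨ ¬p), 3   [◇-rule on 5: fresh world 3, 2R3]
7. ¬(p ∨ ¬p), 0   [□-rule on 6 via 3R0]
8. ¬p, 0   [¬∨-rule on 7]
9. p, 0   [¬∨-rule on 7]
Accessibility: 0R0, 0R1, 0R2, 0R3, 1R0, 1R1, 1R2, 1R3, 2R0, 2R1, 2R2, 2R3, 3R0, 3R1, 3R2, 3R3
Branch closes: p and ¬p both at 0.
Every branch of the negation's tableau closes; the branch above is one of them.

Valid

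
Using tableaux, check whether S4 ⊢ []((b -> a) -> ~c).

Not valid

Tableau for the negation ~[]((b -> a) -> ~c):
1. ~[]((b -> a) -> ~c), 0
2. ~((b -> a) -> ~c), 1   [~[]-rule on 1: fresh world 1, 0R1]
3. b -> a, 1   [~->-rule on 2]
4. c, 1   [~->-rule on 2]
5. a, 1   [->-rule on 3 (branches; this branch)]
Accessibility: 0R0, 0R1, 1R1
The negation has an open branch (countermodel exists).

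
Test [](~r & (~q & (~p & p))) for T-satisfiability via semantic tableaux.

Unsatisfiable

1. [](~r & (~q & (~p & p))), w0
2. ~r & (~q & (~p & p)), w0
3. ~r, w0
4. ~q & (~p & p), w0
5. ~q, w0
6. ~p & p, w0
7. ~p, w0
8. p, w0
Accessibility: w0Rw0
Branch closes: p and ~p both at w0.
(One branch shown.) All branches close.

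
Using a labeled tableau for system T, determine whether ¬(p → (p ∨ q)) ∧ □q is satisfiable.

1. ¬(p → (p ∨ q)) ∧ □q, w0
2. ¬(p → (p ∨ q)), w0   [∧-rule on 1]
3. □q, w0   [∧-rule on 1]
4. p, w0   [¬→-rule on 2]
5. ¬(p ∨ q), w0   [¬→-rule on 2]
6. ¬p, w0   [¬∨-rule on 5]
7. ¬q, w0   [¬∨-rule on 5]
Accessibility: w0Rw0
Branch closes: p and ¬p both at w0.
Every branch closes; the branch above is one of them.

Unsatisfiable (every branch closes)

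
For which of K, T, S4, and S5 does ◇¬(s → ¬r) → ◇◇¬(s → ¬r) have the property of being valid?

T-tableau for the negation ¬(◇¬(s → ¬r) → ◇◇¬(s → ¬r)):
1. ¬(◇¬(s → ¬r) → ◇◇¬(s → ¬r)), w0
2. ◇¬(s → ¬r), w0
3. ¬◇◇¬(s → ¬r), w0
4. ¬◇¬(s → ¬r), w0
5. s → ¬r, w0
6. ¬r, w0
7. ¬(s → ¬r), w1
8. s, w1
9. r, w1
10. ¬◇¬(s → ¬r), w1
11. s → ¬r, w1
12. ¬r, w1
Accessibility: w0Rw0, w0Rw1, w1Rw1
Branch closes: r and ¬r both at w1.
Every branch closes (one shown): valid in T, hence also in S4, S5 (every theorem of T is a theorem of S4 and S5).
K-tableau for the negation ¬(◇¬(s → ¬r) → ◇◇¬(s → ¬r)):
1. ¬(◇¬(s → ¬r) → ◇◇¬(s → ¬r)), w0
2. ◇¬(s → ¬r), w0
3. ¬◇◇¬(s → ¬r), w0
4. ¬(s → ¬r), w1
5. s, w1
6. r, w1
7. ¬◇¬(s → ¬r), w1
Accessibility: w0Rw1
Complete open branch: countermodel on a K-frame, so not valid in K.

T, S4, S5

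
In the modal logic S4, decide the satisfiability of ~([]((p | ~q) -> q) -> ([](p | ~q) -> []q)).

Unsatisfiable

1. ~([]((p | ~q) -> q) -> ([](p | ~q) -> []q)), w0
2. []((p | ~q) -> q), w0
3. ~([](p | ~q) -> []q), w0
4. [](p | ~q), w0
5. ~[]q, w0
6. (p | ~q) -> q, w0
7. p | ~q, w0
8. q, w0
9. p, w0
10. ~q, w1
11. (p | ~q) -> q, w1
12. p | ~q, w1
13. ~(p | ~q), w1
14. ~p, w1
15. q, w1
Accessibility: w0Rw0, w0Rw1, w1Rw1
Branch closes: q and ~q both at w1.
(One branch shown.) All branches close.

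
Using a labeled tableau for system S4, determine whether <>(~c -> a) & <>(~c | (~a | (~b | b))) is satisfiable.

1. <>(~c -> a) & <>(~c | (~a | (~b | b))), w0
2. <>(~c -> a), w0
3. <>(~c | (~a | (~b | b))), w0
4. ~c -> a, w1
5. a, w1
6. ~c | (~a | (~b | b)), w2
7. ~a | (~b | b), w2
8. ~b | b, w2
9. b, w2
Accessibility: w0Rw0, w0Rw1, w0Rw2, w1Rw1, w2Rw2

Satisfiable (open branch found)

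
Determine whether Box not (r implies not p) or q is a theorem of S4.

No, not valid

Tableau for the negation not (Box not (r implies not p) or q):
1. not (Box not (r implies not p) or q), 0
2. not Box not (r implies not p), 0   [neg-or-rule on 1]
3. not q, 0   [neg-or-rule on 1]
4. r implies not p, 1   [neg-Box-rule on 2: fresh world 1, 0R1]
5. not p, 1   [implies-rule on 4 (branches; this branch)]
Accessibility: 0R0, 0R1, 1R1
The negation has an open branch (countermodel exists).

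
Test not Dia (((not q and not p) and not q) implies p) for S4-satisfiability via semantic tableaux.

Satisfiable (open branch found)

1. not Dia (((not q and not p) and not q) implies p), w0
2. not (((not q and not p) and not q) implies p), w0
3. (not q and not p) and not q, w0
4. not p, w0
5. not q and not p, w0
6. not q, w0
Accessibility: w0Rw0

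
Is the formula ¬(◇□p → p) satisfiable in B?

Unsatisfiable

1. ¬(◇□p → p), 0
2. ◇□p, 0
3. ¬p, 0
4. □p, 1
5. p, 0
Accessibility: 0R0, 0R1, 1R0, 1R1
Branch closes: p and ¬p both at 0.
(One branch shown.) All branches close.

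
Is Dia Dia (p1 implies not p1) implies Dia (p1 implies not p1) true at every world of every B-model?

No, not valid

Tableau for the negation not (Dia Dia (p1 implies not p1) implies Dia (p1 implies not p1)):
1. not (Dia Dia (p1 implies not p1) implies Dia (p1 implies not p1)), w0
2. Dia Dia (p1 implies not p1), w0
3. not Dia (p1 implies not p1), w0
4. not (p1 implies not p1), w0
5. p1, w0
6. Dia (p1 implies not p1), w1
7. not (p1 implies not p1), w1
8. p1, w1
9. p1 implies not p1, w2
10. not p1, w2
Accessibility: w0Rw0, w0Rw1, w1Rw0, w1Rw1, w1Rw2, w2Rw1, w2Rw2
The negation has an open branch (countermodel exists).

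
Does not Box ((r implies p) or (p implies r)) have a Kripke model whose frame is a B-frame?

1. not Box ((r implies p) or (p implies r)), u
2. not ((r implies p) or (p implies r)), v   [neg-Box-rule on 1: fresh world v, uRv]
3. not (r implies p), v   [neg-or-rule on 2]
4. not (p implies r), v   [neg-or-rule on 2]
5. r, v   [neg-implies-rule on 3]
6. not p, v   [neg-implies-rule on 3]
7. p, v   [neg-implies-rule on 4]
8. not r, v   [neg-implies-rule on 4]
Accessibility: uRu, uRv, vRu, vRv
Branch closes: p and not p both at v.
Every branch closes; the branch above is one of them.

Unsatisfiable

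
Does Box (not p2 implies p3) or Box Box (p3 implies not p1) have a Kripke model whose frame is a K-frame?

Yes, satisfiable

1. Box (not p2 implies p3) or Box Box (p3 implies not p1), 0
2. Box Box (p3 implies not p1), 0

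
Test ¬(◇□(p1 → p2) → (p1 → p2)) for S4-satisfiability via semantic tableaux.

1. ¬(◇□(p1 → p2) → (p1 → p2)), u
2. ◇□(p1 → p2), u
3. ¬(p1 → p2), u
4. p1, u
5. ¬p2, u
6. □(p1 → p2), v
7. p1 → p2, v
8. p2, v
Accessibility: uRu, uRv, vRv

Yes, satisfiable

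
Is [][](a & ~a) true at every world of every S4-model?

Tableau for the negation ~[][](a & ~a):
1. ~[][](a & ~a), 0
2. ~[](a & ~a), 1   [~[]-rule on 1: fresh world 1, 0R1]
3. ~(a & ~a), 2   [~[]-rule on 2: fresh world 2, 1R2]
4. a, 2   [~&-rule on 3 (branches; this branch)]
Accessibility: 0R0, 0R1, 0R2, 1R1, 1R2, 2R2
The negation has an open branch (countermodel exists).

Invalid (countermodel exists)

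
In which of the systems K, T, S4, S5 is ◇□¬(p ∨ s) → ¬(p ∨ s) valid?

S4-tableau for the negation ¬(◇□¬(p ∨ s) → ¬(p ∨ s)):
1. ¬(◇□¬(p ∨ s) → ¬(p ∨ s)), 0
2. ◇□¬(p ∨ s), 0
3. p ∨ s, 0
4. s, 0
5. □¬(p ∨ s), 1
6. ¬(p ∨ s), 1
7. ¬p, 1
8. ¬s, 1
Accessibility: 0R0, 0R1, 1R1
Complete open branch: countermodel on an S4-frame, so not valid in S4, nor in K, T (the same frame is also a K-frame and a T-frame).
S5-tableau for the negation ¬(◇□¬(p ∨ s) → ¬(p ∨ s)):
1. ¬(◇□¬(p ∨ s) → ¬(p ∨ s)), 0
2. ◇□¬(p ∨ s), 0
3. p ∨ s, 0
4. s, 0
5. □¬(p ∨ s), 1
6. ¬(p ∨ s), 0
7. ¬p, 0
8. ¬s, 0
Accessibility: 0R0, 0R1, 1R0, 1R1
Branch closes: s and ¬s both at 0.
Every branch closes (one shown): valid in S5.

S5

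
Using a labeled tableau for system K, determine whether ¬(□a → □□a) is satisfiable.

1. ¬(□a → □□a), w0
2. □a, w0
3. ¬□□a, w0
4. ¬□a, w1
5. a, w1
6. ¬a, w2
Accessibility: w0Rw1, w1Rw2

Yes, satisfiable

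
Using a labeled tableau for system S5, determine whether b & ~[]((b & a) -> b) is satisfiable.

Unsatisfiable

1. b & ~[]((b & a) -> b), 0
2. b, 0
3. ~[]((b & a) -> b), 0
4. ~((b & a) -> b), 1
5. b & a, 1
6. ~b, 1
7. b, 1
8. a, 1
Accessibility: 0R0, 0R1, 1R0, 1R1
Branch closes: b and ~b both at 1.
Every branch closes; the branch above is one of them.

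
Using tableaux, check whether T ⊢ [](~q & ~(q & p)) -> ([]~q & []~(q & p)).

Yes, valid

Tableau for the negation ~([](~q & ~(q & p)) -> ([]~q & []~(q & p))):
1. ~([](~q & ~(q & p)) -> ([]~q & []~(q & p))), w0
2. [](~q & ~(q & p)), w0   [~->-rule on 1]
3. ~([]~q & []~(q & p)), w0   [~->-rule on 1]
4. ~q & ~(q & p), w0   [[]-rule on 2 via w0Rw0]
5. ~q, w0   [&-rule on 4]
6. ~(q & p), w0   [&-rule on 4]
7. ~[]~(q & p), w0   [~&-rule on 3 (branches; this branch)]
8. ~p, w0   [~&-rule on 6 (branches; this branch)]
9. q & p, w1   [~[]-rule on 7: fresh world w1, w0Rw1]
10. q, w1   [&-rule on 9]
11. p, w1   [&-rule on 9]
12. ~q & ~(q & p), w1   [[]-rule on 2 via w0Rw1]
13. ~q, w1   [&-rule on 12]
14. ~(q & p), w1   [&-rule on 12]
Accessibility: w0Rw0, w0Rw1, w1Rw1
Branch closes: q and ~q both at w1.
All branches of the negation close; one closing branch shown above.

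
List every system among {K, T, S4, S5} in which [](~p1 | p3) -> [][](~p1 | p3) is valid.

S4, S5

S4-tableau for the negation ~([](~p1 | p3) -> [][](~p1 | p3)):
1. ~([](~p1 | p3) -> [][](~p1 | p3)), u
2. [](~p1 | p3), u
3. ~[][](~p1 | p3), u
4. ~p1 | p3, u
5. p3, u
6. ~[](~p1 | p3), v
7. ~p1 | p3, v
8. p3, v
9. ~(~p1 | p3), w
10. p1, w
11. ~p3, w
12. ~p1 | p3, w
13. p3, w
Accessibility: uRu, uRv, uRw, vRv, vRw, wRw
Branch closes: p3 and ~p3 both at w.
Every branch closes (one shown): valid in S4, hence also in S5 (every theorem of S4 is a theorem of S5).
T-tableau for the negation ~([](~p1 | p3) -> [][](~p1 | p3)):
1. ~([](~p1 | p3) -> [][](~p1 | p3)), u
2. [](~p1 | p3), u
3. ~[][](~p1 | p3), u
4. ~p1 | p3, u
5. p3, u
6. ~[](~p1 | p3), v
7. ~p1 | p3, v
8. p3, v
9. ~(~p1 | p3), w
10. p1, w
11. ~p3, w
Accessibility: uRu, uRv, vRv, vRw, wRw
Complete open branch: countermodel on a T-frame, so not valid in T, nor in K (the same frame is also a K-frame).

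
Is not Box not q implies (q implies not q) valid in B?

No, not valid

Tableau for the negation not (not Box not q implies (q implies not q)):
1. not (not Box not q implies (q implies not q)), w0
2. not Box not q, w0
3. not (q implies not q), w0
4. q, w0
5. q, w1
Accessibility: w0Rw0, w0Rw1, w1Rw0, w1Rw1
The negation has an open branch (countermodel exists).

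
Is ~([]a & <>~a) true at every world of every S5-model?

Tableau for the negation []a & <>~a:
1. []a & <>~a, 0
2. []a, 0
3. <>~a, 0
4. a, 0
5. ~a, 1
6. a, 1
Accessibility: 0R0, 0R1, 1R0, 1R1
Branch closes: a and ~a both at 1.
Every branch of the negation's tableau closes; the branch above is one of them.

Yes, valid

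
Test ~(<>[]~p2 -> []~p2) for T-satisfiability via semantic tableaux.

1. ~(<>[]~p2 -> []~p2), w0
2. <>[]~p2, w0   [~->-rule on 1]
3. ~[]~p2, w0   [~->-rule on 1]
4. []~p2, w1   [<>-rule on 2: fresh world w1, w0Rw1]
5. ~p2, w1   [[]-rule on 4 via w1Rw1]
6. p2, w2   [~[]-rule on 3: fresh world w2, w0Rw2]
Accessibility: w0Rw0, w0Rw1, w0Rw2, w1Rw1, w2Rw2

Satisfiable (open branch found)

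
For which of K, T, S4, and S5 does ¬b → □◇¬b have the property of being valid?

S5-tableau for the negation ¬(¬b → □◇¬b):
1. ¬(¬b → □◇¬b), w0
2. ¬b, w0   [¬→-rule on 1]
3. ¬□◇¬b, w0   [¬→-rule on 1]
4. ¬◇¬b, w1   [¬□-rule on 3: fresh world w1, w0Rw1]
5. b, w0   [¬◇-rule on 4 via w1Rw0]
Accessibility: w0Rw0, w0Rw1, w1Rw0, w1Rw1
Branch closes: b and ¬b both at w0.
Every branch closes (one shown): valid in S5.
S4-tableau for the negation ¬(¬b → □◇¬b):
1. ¬(¬b → □◇¬b), w0
2. ¬b, w0   [¬→-rule on 1]
3. ¬□◇¬b, w0   [¬→-rule on 1]
4. ¬◇¬b, w1   [¬□-rule on 3: fresh world w1, w0Rw1]
5. b, w1   [¬◇-rule on 4 via w1Rw1]
Accessibility: w0Rw0, w0Rw1, w1Rw1
Complete open branch: countermodel on an S4-frame, so not valid in S4, nor in K, T (the same frame is also a K-frame and a T-frame).

S5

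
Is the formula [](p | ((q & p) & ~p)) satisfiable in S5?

Satisfiable (open branch found)

1. [](p | ((q & p) & ~p)), w0
2. p | ((q & p) & ~p), w0
3. p, w0
Accessibility: w0Rw0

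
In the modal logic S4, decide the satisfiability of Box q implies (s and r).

Satisfiable (open branch found)

1. Box q implies (s and r), u
2. s and r, u
3. s, u
4. r, u
Accessibility: uRu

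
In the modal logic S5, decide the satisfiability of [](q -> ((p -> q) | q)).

Yes, satisfiable

1. [](q -> ((p -> q) | q)), 0
2. q -> ((p -> q) | q), 0
3. (p -> q) | q, 0
4. q, 0
Accessibility: 0R0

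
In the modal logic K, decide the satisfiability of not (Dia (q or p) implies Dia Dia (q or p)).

Satisfiable

1. not (Dia (q or p) implies Dia Dia (q or p)), 0
2. Dia (q or p), 0
3. not Dia Dia (q or p), 0
4. q or p, 1
5. not Dia (q or p), 1
6. p, 1
Accessibility: 0R1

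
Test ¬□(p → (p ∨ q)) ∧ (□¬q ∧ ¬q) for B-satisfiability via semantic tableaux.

No, unsatisfiable

1. ¬□(p → (p ∨ q)) ∧ (□¬q ∧ ¬q), w0
2. ¬□(p → (p ∨ q)), w0
3. □¬q ∧ ¬q, w0
4. □¬q, w0
5. ¬q, w0
6. ¬(p → (p ∨ q)), w1
7. p, w1
8. ¬(p ∨ q), w1
9. ¬p, w1
10. ¬q, w1
Accessibility: w0Rw0, w0Rw1, w1Rw0, w1Rw1
Branch closes: p and ¬p both at w1.
All branches of the tableau close; one closing branch shown above.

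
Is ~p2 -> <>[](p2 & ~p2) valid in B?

Invalid (countermodel exists)

Tableau for the negation ~(~p2 -> <>[](p2 & ~p2)):
1. ~(~p2 -> <>[](p2 & ~p2)), u
2. ~p2, u
3. ~<>[](p2 & ~p2), u
4. ~[](p2 & ~p2), u
5. ~(p2 & ~p2), v
6. ~[](p2 & ~p2), v
7. p2, v
8. ~(p2 & ~p2), w
9. p2, w
Accessibility: uRu, uRv, vRu, vRv, vRw, wRv, wRw
The negation has an open branch (countermodel exists).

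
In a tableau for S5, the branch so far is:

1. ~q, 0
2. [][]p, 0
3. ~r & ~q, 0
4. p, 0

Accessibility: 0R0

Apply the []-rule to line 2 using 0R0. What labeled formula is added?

[]p, 0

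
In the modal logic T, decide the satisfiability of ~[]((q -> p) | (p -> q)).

Unsatisfiable (every branch closes)

1. ~[]((q -> p) | (p -> q)), w0
2. ~((q -> p) | (p -> q)), w1
3. ~(q -> p), w1
4. ~(p -> q), w1
5. q, w1
6. ~p, w1
7. p, w1
8. ~q, w1
Accessibility: w0Rw0, w0Rw1, w1Rw1
Branch closes: p and ~p both at w1.
Every branch closes; the branch above is one of them.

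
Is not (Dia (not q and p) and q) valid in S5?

Tableau for the negation Dia (not q and p) and q:
1. Dia (not q and p) and q, w0
2. Dia (not q and p), w0
3. q, w0
4. not q and p, w1
5. not q, w1
6. p, w1
Accessibility: w0Rw0, w0Rw1, w1Rw0, w1Rw1
The negation has an open branch (countermodel exists).

Invalid (countermodel exists)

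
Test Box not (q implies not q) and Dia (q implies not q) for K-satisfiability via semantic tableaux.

1. Box not (q implies not q) and Dia (q implies not q), u
2. Box not (q implies not q), u   [and-rule on 1]
3. Dia (q implies not q), u   [and-rule on 1]
4. q implies not q, v   [Dia-rule on 3: fresh world v, uRv]
5. not (q implies not q), v   [Box-rule on 2 via uRv]
6. q, v   [neg-implies-rule on 5]
7. not q, v   [implies-rule on 4 (branches; this branch)]
Accessibility: uRv
Branch closes: q and not q both at v.
(One branch shown.) All branches close.

Unsatisfiable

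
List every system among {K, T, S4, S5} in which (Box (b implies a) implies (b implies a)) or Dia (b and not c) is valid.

T-tableau for the negation not ((Box (b implies a) implies (b implies a)) or Dia (b and not c)):
1. not ((Box (b implies a) implies (b implies a)) or Dia (b and not c)), u
2. not (Box (b implies a) implies (b implies a)), u
3. not Dia (b and not c), u
4. Box (b implies a), u
5. not (b implies a), u
6. b, u
7. not a, u
8. not (b and not c), u
9. b implies a, u
10. c, u
11. a, u
Accessibility: uRu
Branch closes: a and not a both at u.
Every branch closes (one shown): valid in T, hence also in S4, S5 (every theorem of T is a theorem of S4 and S5).
K-tableau for the negation not ((Box (b implies a) implies (b implies a)) or Dia (b and not c)):
1. not ((Box (b implies a) implies (b implies a)) or Dia (b and not c)), u
2. not (Box (b implies a) implies (b implies a)), u
3. not Dia (b and not c), u
4. Box (b implies a), u
5. not (b implies a), u
6. b, u
7. not a, u
Complete open branch: countermodel on a K-frame, so not valid in K.

T, S4, S5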